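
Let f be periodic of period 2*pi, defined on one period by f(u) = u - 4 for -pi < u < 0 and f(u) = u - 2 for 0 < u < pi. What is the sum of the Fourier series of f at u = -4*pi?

u = -4*pi differs from u = 0 by -2 full period(s), and the series is 2*pi-periodic.
At u = 0 the one-sided limits are f(0^-) = -4 and f(0^+) = -2.
By Dirichlet's theorem the series converges to their average, [(-4) + (-2)]/2 = -3.

-3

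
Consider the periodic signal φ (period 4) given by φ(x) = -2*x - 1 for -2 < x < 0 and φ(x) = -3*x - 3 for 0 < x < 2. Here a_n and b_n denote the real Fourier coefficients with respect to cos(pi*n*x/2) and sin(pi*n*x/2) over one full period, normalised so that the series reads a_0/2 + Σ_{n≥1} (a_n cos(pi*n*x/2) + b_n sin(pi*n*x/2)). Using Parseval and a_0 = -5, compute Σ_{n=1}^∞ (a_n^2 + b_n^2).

173/6

Parseval: a_0^2/2 + Σ_{n≥1} (a_n^2+b_n^2) = 1/2 ∫_{-2}^{2} φ(x)^2 dx = 124/3.
Subtract a_0^2/2 = 25/2: Σ (a_n^2+b_n^2) = 173/6.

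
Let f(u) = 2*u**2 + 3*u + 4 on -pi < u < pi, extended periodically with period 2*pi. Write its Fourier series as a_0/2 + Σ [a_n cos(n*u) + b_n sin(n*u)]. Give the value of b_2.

b_2 = 1/pi ∫_{-pi}^{pi} f(u) sin(2*u) du.
Integrating by parts twice (tabular method), an antiderivative of (2*u**2 + 3*u + 4) sin(2*u) is -u**2*cos(2*u) + u*sin(2*u) - 3*u*cos(2*u)/2 + 3*sin(2*u)/4 - 3*cos(2*u)/2; evaluating from -pi to pi: ∫_{-pi}^{pi} (2*u**2 + 3*u + 4) sin(2*u) du = (-pi**2 - 3*pi/2 - 3/2) - (-pi**2 - 3/2 + 3*pi/2) = -3*pi.
Hence b_2 = (1/pi)·(-3*pi) = -3.

-3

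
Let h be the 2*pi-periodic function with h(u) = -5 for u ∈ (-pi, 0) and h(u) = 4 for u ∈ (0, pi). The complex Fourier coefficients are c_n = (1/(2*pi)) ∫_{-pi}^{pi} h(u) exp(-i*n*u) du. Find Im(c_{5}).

-9/(5*pi)

Since h is real-valued, Im(c_{5}) = -(1/(2*pi)) ∫_{-pi}^{pi} h(u) sin(5*u) du = -b_{5}/2.
Split the integral at the breakpoints.
Directly, an antiderivative of (-5) sin(5*u) is cos(5*u); evaluating from -pi to 0: ∫_{-pi}^{0} (-5) sin(5*u) du = (1) - (-1) = 2.
Directly, an antiderivative of (4) sin(5*u) is -4*cos(5*u)/5; evaluating from 0 to pi: ∫_{0}^{pi} (4) sin(5*u) du = (4/5) - (-4/5) = 8/5.
So ∫_{-pi}^{pi} h(u) sin(5*u) du = 18/5.
Hence Im(c_{5}) = (-1/(2*pi))·(18/5) = -9/(5*pi).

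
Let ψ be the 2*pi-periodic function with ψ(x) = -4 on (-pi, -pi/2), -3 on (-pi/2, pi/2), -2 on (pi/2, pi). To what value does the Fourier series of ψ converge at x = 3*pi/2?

-7/2

x = 3*pi/2 differs from x = -pi/2 by 1 full period(s), and the series is 2*pi-periodic.
At x = -pi/2 the one-sided limits are ψ(-pi/2^-) = -4 and ψ(-pi/2^+) = -3.
By Dirichlet's theorem the series converges to their average, [(-4) + (-3)]/2 = -7/2.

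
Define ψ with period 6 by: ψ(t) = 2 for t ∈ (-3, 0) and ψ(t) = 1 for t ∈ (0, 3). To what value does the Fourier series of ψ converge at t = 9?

t = 9 differs from t = 3 by 1 full period(s), and the series is 6-periodic.
At t = 3 the one-sided limits are ψ(3^-) = 1 and ψ(3^+) = 2.
By Dirichlet's theorem the series converges to their average, [(1) + (2)]/2 = 3/2.

3/2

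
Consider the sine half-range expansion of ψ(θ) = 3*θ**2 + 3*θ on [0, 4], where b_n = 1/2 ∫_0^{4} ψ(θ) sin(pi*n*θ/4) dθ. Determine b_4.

b_4 = 1/2 ∫_0^{4} (3*θ**2 + 3*θ) sin(pi*θ) dθ.
Integrating by parts twice (tabular method), an antiderivative of (3*θ**2 + 3*θ) sin(pi*θ) is -3*θ**2*cos(pi*θ)/pi + 6*θ*sin(pi*θ)/pi**2 - 3*θ*cos(pi*θ)/pi + 3*sin(pi*θ)/pi**2 + 6*cos(pi*θ)/pi**3; evaluating from 0 to 4: ∫_{0}^{4} (3*θ**2 + 3*θ) sin(pi*θ) dθ = (-60/pi + 6/pi**3) - (6/pi**3) = -60/pi.
Hence b_4 = (1/2)·(-60/pi) = -30/pi.

-30/pi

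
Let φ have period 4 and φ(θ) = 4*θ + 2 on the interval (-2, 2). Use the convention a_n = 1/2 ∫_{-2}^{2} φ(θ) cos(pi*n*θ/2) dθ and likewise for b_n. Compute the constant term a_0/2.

a_0 = 1/2 ∫_{-2}^{2} φ(θ) dθ = 1/2 · (8) = 4.
So the constant term a_0/2 = 2.

2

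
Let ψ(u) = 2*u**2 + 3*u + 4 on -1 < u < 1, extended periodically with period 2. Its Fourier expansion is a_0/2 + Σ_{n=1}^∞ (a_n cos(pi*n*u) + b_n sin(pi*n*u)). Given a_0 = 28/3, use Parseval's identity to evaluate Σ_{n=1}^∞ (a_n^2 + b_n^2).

Parseval: a_0^2/2 + Σ_{n≥1} (a_n^2+b_n^2) = ∫_{-1}^{1} ψ(u)^2 du = 754/15.
Subtract a_0^2/2 = 392/9: Σ (a_n^2+b_n^2) = 302/45.

302/45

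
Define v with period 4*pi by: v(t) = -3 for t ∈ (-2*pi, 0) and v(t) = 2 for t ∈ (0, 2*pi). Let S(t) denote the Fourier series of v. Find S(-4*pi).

-1/2

t = -4*pi differs from t = 0 by -1 full period(s), and the series is 4*pi-periodic.
At t = 0 the one-sided limits are v(0^-) = -3 and v(0^+) = 2.
By Dirichlet's theorem the series converges to their average, [(-3) + (2)]/2 = -1/2.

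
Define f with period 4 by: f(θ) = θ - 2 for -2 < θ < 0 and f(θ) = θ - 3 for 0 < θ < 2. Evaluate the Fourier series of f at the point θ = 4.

θ = 4 differs from θ = 0 by 1 full period(s), and the series is 4-periodic.
At θ = 0 the one-sided limits are f(0^-) = -2 and f(0^+) = -3.
By Dirichlet's theorem the series converges to their average, [(-2) + (-3)]/2 = -5/2.

-5/2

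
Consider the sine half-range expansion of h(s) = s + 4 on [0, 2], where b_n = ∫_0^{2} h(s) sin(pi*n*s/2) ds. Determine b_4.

-1/pi

b_4 = ∫_0^{2} (s + 4) sin(2*pi*s) ds.
Integrating by parts (boundary term plus one more integral), an antiderivative of (s + 4) sin(2*pi*s) is -s*cos(2*pi*s)/(2*pi) + sin(2*pi*s)/(4*pi**2) - 2*cos(2*pi*s)/pi; evaluating from 0 to 2: ∫_{0}^{2} (s + 4) sin(2*pi*s) ds = (-3/pi) - (-2/pi) = -1/pi.
Hence b_4 = -1/pi.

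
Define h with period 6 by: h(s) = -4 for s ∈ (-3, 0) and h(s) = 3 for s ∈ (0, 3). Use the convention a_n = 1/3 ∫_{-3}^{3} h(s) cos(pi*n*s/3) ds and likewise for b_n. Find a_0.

a_0 = 1/3 ∫_{-3}^{3} h(s) ds = 1/3 · (-3) = -1.

-1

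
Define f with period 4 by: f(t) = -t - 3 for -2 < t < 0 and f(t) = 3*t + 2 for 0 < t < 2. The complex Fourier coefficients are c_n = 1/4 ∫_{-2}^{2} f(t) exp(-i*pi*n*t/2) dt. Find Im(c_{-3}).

Since f is real-valued, Im(c_{-3}) = -1/4 ∫_{-2}^{2} f(t) sin(-3*pi*t/2) dt = b_{3}/2.
Split the integral at the breakpoints.
Integrating by parts (boundary term plus one more integral), an antiderivative of (-t - 3) sin(-3*pi*t/2) is -2*t*cos(3*pi*t/2)/(3*pi) + 4*sin(3*pi*t/2)/(9*pi**2) - 2*cos(3*pi*t/2)/pi; evaluating from -2 to 0: ∫_{-2}^{0} (-t - 3) sin(-3*pi*t/2) dt = (-2/pi) - (2/(3*pi)) = -8/(3*pi).
Integrating by parts (boundary term plus one more integral), an antiderivative of (3*t + 2) sin(-3*pi*t/2) is 2*t*cos(3*pi*t/2)/pi - 4*sin(3*pi*t/2)/(3*pi**2) + 4*cos(3*pi*t/2)/(3*pi); evaluating from 0 to 2: ∫_{0}^{2} (3*t + 2) sin(-3*pi*t/2) dt = (-16/(3*pi)) - (4/(3*pi)) = -20/(3*pi).
So ∫_{-2}^{2} f(t) sin(-3*pi*t/2) dt = -28/(3*pi).
Hence Im(c_{-3}) = (-1/4)·(-28/(3*pi)) = 7/(3*pi).

7/(3*pi)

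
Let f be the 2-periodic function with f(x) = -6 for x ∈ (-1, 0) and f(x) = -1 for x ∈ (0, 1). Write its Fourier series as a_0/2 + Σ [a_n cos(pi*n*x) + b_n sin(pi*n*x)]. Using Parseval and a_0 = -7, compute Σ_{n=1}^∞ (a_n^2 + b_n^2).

25/2

Parseval: a_0^2/2 + Σ_{n≥1} (a_n^2+b_n^2) = ∫_{-1}^{1} f(x)^2 dx = 37.
Subtract a_0^2/2 = 49/2: Σ (a_n^2+b_n^2) = 25/2.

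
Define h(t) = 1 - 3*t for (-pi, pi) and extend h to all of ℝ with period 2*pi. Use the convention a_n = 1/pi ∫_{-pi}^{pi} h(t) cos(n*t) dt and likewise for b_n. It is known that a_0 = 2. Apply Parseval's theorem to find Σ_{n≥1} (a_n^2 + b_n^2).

Parseval: a_0^2/2 + Σ_{n≥1} (a_n^2+b_n^2) = 1/pi ∫_{-pi}^{pi} h(t)^2 dt = 2 + 6*pi**2.
Subtract a_0^2/2 = 2: Σ (a_n^2+b_n^2) = 6*pi**2.

6*pi**2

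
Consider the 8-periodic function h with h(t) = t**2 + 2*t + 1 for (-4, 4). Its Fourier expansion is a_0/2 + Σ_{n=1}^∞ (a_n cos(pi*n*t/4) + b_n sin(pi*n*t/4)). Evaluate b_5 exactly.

16/(5*pi)

b_5 = 1/4 ∫_{-4}^{4} h(t) sin(5*pi*t/4) dt.
Integrating by parts twice (tabular method), an antiderivative of (t**2 + 2*t + 1) sin(5*pi*t/4) is -4*t**2*cos(5*pi*t/4)/(5*pi) + 32*t*sin(5*pi*t/4)/(25*pi**2) - 8*t*cos(5*pi*t/4)/(5*pi) + 32*sin(5*pi*t/4)/(25*pi**2) - 4*cos(5*pi*t/4)/(5*pi) + 128*cos(5*pi*t/4)/(125*pi**3); evaluating from -4 to 4: ∫_{-4}^{4} (t**2 + 2*t + 1) sin(5*pi*t/4) dt = (-128/(125*pi**3) + 20/pi) - (4*(-32 + 225*pi**2)/(125*pi**3)) = 64/(5*pi).
Hence b_5 = (1/4)·(64/(5*pi)) = 16/(5*pi).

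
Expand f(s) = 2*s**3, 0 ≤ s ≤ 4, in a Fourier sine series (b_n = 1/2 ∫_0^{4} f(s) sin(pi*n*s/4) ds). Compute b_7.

b_7 = 1/2 ∫_0^{4} (2*s**3) sin(7*pi*s/4) ds.
Integrating by parts three times (tabular method), an antiderivative of (2*s**3) sin(7*pi*s/4) is -8*s**3*cos(7*pi*s/4)/(7*pi) + 96*s**2*sin(7*pi*s/4)/(49*pi**2) + 768*s*cos(7*pi*s/4)/(343*pi**3) - 3072*sin(7*pi*s/4)/(2401*pi**4); evaluating from 0 to 4: ∫_{0}^{4} (2*s**3) sin(7*pi*s/4) ds = (512*(-6 + 49*pi**2)/(343*pi**3)) - (0) = 512*(-6 + 49*pi**2)/(343*pi**3).
Hence b_7 = (1/2)·(512*(-6 + 49*pi**2)/(343*pi**3)) = 256*(-6 + 49*pi**2)/(343*pi**3).

256*(-6 + 49*pi**2)/(343*pi**3)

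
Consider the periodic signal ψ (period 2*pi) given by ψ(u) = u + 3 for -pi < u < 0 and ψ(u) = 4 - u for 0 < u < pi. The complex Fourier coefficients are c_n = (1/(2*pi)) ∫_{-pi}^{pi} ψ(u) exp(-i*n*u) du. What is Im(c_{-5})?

Since ψ is real-valued, Im(c_{-5}) = -(1/(2*pi)) ∫_{-pi}^{pi} ψ(u) sin(-5*u) du = b_{5}/2.
Split the integral at the breakpoints.
Integrating by parts (boundary term plus one more integral), an antiderivative of (u + 3) sin(-5*u) is u*cos(5*u)/5 - sin(5*u)/25 + 3*cos(5*u)/5; evaluating from -pi to 0: ∫_{-pi}^{0} (u + 3) sin(-5*u) du = (3/5) - (-3/5 + pi/5) = 6/5 - pi/5.
Integrating by parts (boundary term plus one more integral), an antiderivative of (4 - u) sin(-5*u) is -u*cos(5*u)/5 + sin(5*u)/25 + 4*cos(5*u)/5; evaluating from 0 to pi: ∫_{0}^{pi} (4 - u) sin(-5*u) du = (-4/5 + pi/5) - (4/5) = -8/5 + pi/5.
So ∫_{-pi}^{pi} ψ(u) sin(-5*u) du = -2/5.
Hence Im(c_{-5}) = (-1/(2*pi))·(-2/5) = 1/(5*pi).

1/(5*pi)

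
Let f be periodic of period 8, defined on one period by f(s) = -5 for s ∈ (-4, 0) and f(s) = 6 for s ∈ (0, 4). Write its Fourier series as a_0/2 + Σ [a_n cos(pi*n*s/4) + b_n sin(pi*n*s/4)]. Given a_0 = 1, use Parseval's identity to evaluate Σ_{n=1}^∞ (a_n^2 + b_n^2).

121/2

Parseval: a_0^2/2 + Σ_{n≥1} (a_n^2+b_n^2) = 1/4 ∫_{-4}^{4} f(s)^2 ds = 61.
Subtract a_0^2/2 = 1/2: Σ (a_n^2+b_n^2) = 121/2.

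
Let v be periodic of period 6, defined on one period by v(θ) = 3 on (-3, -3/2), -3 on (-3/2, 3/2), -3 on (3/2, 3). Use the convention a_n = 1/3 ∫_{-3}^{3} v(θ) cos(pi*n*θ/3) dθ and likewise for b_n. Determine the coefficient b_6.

b_6 = 1/3 ∫_{-3}^{3} v(θ) sin(2*pi*θ) dθ.
Split the integral at the breakpoints.
Directly, an antiderivative of (3) sin(2*pi*θ) is -3*cos(2*pi*θ)/(2*pi); evaluating from -3 to -3/2: ∫_{-3}^{-3/2} (3) sin(2*pi*θ) dθ = (3/(2*pi)) - (-3/(2*pi)) = 3/pi.
Directly, an antiderivative of (-3) sin(2*pi*θ) is 3*cos(2*pi*θ)/(2*pi); evaluating from -3/2 to 3/2: ∫_{-3/2}^{3/2} (-3) sin(2*pi*θ) dθ = (-3/(2*pi)) - (-3/(2*pi)) = 0.
Directly, an antiderivative of (-3) sin(2*pi*θ) is 3*cos(2*pi*θ)/(2*pi); evaluating from 3/2 to 3: ∫_{3/2}^{3} (-3) sin(2*pi*θ) dθ = (3/(2*pi)) - (-3/(2*pi)) = 3/pi.
Summing the pieces and multiplying by (1/3) gives b_6 = 2/pi.

2/pi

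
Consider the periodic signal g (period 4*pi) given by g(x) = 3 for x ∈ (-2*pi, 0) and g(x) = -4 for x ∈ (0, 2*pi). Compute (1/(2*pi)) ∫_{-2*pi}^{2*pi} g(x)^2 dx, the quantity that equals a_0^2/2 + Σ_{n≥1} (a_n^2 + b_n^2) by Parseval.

(1/(2*pi)) ∫_{-2*pi}^{2*pi} g(x)^2 dx = (1/(2*pi)) · (50*pi) = 25.

25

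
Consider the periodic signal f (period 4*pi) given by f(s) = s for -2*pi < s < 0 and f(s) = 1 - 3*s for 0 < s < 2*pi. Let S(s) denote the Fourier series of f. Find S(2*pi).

1/2 - 4*pi

s = 2*pi differs from s = -2*pi by 1 full period(s), and the series is 4*pi-periodic.
At s = -2*pi the one-sided limits are f(-2*pi^-) = 1 - 6*pi and f(-2*pi^+) = -2*pi.
By Dirichlet's theorem the series converges to their average, [(1 - 6*pi) + (-2*pi)]/2 = 1/2 - 4*pi.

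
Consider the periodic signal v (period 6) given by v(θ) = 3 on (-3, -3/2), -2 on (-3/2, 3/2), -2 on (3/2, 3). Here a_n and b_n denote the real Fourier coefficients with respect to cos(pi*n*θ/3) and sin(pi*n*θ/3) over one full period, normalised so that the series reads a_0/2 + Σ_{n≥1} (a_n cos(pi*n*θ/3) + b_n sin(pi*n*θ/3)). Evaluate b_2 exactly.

5/pi

b_2 = 1/3 ∫_{-3}^{3} v(θ) sin(2*pi*θ/3) dθ.
Split the integral at the breakpoints.
Directly, an antiderivative of (3) sin(2*pi*θ/3) is -9*cos(2*pi*θ/3)/(2*pi); evaluating from -3 to -3/2: ∫_{-3}^{-3/2} (3) sin(2*pi*θ/3) dθ = (9/(2*pi)) - (-9/(2*pi)) = 9/pi.
Directly, an antiderivative of (-2) sin(2*pi*θ/3) is 3*cos(2*pi*θ/3)/pi; evaluating from -3/2 to 3/2: ∫_{-3/2}^{3/2} (-2) sin(2*pi*θ/3) dθ = (-3/pi) - (-3/pi) = 0.
Directly, an antiderivative of (-2) sin(2*pi*θ/3) is 3*cos(2*pi*θ/3)/pi; evaluating from 3/2 to 3: ∫_{3/2}^{3} (-2) sin(2*pi*θ/3) dθ = (3/pi) - (-3/pi) = 6/pi.
Summing the pieces and multiplying by (1/3) gives b_2 = 5/pi.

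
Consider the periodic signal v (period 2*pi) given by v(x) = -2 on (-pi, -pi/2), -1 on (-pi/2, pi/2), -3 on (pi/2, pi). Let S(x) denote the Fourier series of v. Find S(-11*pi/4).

-2

x = -11*pi/4 differs from x = -3*pi/4 by -1 full period(s), and the series is 2*pi-periodic.
v is continuous at x = -3*pi/4 with value -2, so the series converges to -2 there.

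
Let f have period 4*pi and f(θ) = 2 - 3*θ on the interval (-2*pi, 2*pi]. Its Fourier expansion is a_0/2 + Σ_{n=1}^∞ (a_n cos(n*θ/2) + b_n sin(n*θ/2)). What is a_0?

a_0 = (1/(2*pi)) ∫_{-2*pi}^{2*pi} f(θ) dθ = (1/(2*pi)) · (8*pi) = 4.

4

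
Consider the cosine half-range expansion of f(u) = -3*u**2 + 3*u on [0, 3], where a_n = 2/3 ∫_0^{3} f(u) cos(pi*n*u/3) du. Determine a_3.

a_3 = 2/3 ∫_0^{3} (-3*u**2 + 3*u) cos(pi*u) du.
Integrating by parts twice (tabular method), an antiderivative of (-3*u**2 + 3*u) cos(pi*u) is -3*u**2*sin(pi*u)/pi + 3*u*sin(pi*u)/pi - 6*u*cos(pi*u)/pi**2 + 6*sin(pi*u)/pi**3 + 3*cos(pi*u)/pi**2; evaluating from 0 to 3: ∫_{0}^{3} (-3*u**2 + 3*u) cos(pi*u) du = (15/pi**2) - (3/pi**2) = 12/pi**2.
Hence a_3 = (2/3)·(12/pi**2) = 8/pi**2.

8/pi**2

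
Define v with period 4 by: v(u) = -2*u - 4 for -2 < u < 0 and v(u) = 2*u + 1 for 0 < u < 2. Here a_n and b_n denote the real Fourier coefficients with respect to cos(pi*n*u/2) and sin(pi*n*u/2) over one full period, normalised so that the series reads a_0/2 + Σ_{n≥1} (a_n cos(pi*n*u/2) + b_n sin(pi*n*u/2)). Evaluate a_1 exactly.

a_1 = 1/2 ∫_{-2}^{2} v(u) cos(pi*u/2) du.
Split the integral at the breakpoints.
Integrating by parts (boundary term plus one more integral), an antiderivative of (-2*u - 4) cos(pi*u/2) is -4*u*sin(pi*u/2)/pi - 8*sin(pi*u/2)/pi - 8*cos(pi*u/2)/pi**2; evaluating from -2 to 0: ∫_{-2}^{0} (-2*u - 4) cos(pi*u/2) du = (-8/pi**2) - (8/pi**2) = -16/pi**2.
Integrating by parts (boundary term plus one more integral), an antiderivative of (2*u + 1) cos(pi*u/2) is 4*u*sin(pi*u/2)/pi + 2*sin(pi*u/2)/pi + 8*cos(pi*u/2)/pi**2; evaluating from 0 to 2: ∫_{0}^{2} (2*u + 1) cos(pi*u/2) du = (-8/pi**2) - (8/pi**2) = -16/pi**2.
Summing the pieces and multiplying by (1/2) gives a_1 = -16/pi**2.

-16/pi**2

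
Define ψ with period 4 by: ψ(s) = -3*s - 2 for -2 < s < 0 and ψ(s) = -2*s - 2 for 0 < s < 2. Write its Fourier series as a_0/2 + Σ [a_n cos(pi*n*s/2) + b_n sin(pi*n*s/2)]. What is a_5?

-4/(25*pi**2)

a_5 = 1/2 ∫_{-2}^{2} ψ(s) cos(5*pi*s/2) ds.
Split the integral at the breakpoints.
Integrating by parts (boundary term plus one more integral), an antiderivative of (-3*s - 2) cos(5*pi*s/2) is -6*s*sin(5*pi*s/2)/(5*pi) - 4*sin(5*pi*s/2)/(5*pi) - 12*cos(5*pi*s/2)/(25*pi**2); evaluating from -2 to 0: ∫_{-2}^{0} (-3*s - 2) cos(5*pi*s/2) ds = (-12/(25*pi**2)) - (12/(25*pi**2)) = -24/(25*pi**2).
Integrating by parts (boundary term plus one more integral), an antiderivative of (-2*s - 2) cos(5*pi*s/2) is -4*s*sin(5*pi*s/2)/(5*pi) - 4*sin(5*pi*s/2)/(5*pi) - 8*cos(5*pi*s/2)/(25*pi**2); evaluating from 0 to 2: ∫_{0}^{2} (-2*s - 2) cos(5*pi*s/2) ds = (8/(25*pi**2)) - (-8/(25*pi**2)) = 16/(25*pi**2).
Summing the pieces and multiplying by (1/2) gives a_5 = -4/(25*pi**2).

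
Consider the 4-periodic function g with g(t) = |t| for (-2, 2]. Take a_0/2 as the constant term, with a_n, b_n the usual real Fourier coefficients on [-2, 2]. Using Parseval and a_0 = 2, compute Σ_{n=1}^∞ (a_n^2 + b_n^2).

Parseval: a_0^2/2 + Σ_{n≥1} (a_n^2+b_n^2) = 1/2 ∫_{-2}^{2} g(t)^2 dt = 8/3.
Subtract a_0^2/2 = 2: Σ (a_n^2+b_n^2) = 2/3.

2/3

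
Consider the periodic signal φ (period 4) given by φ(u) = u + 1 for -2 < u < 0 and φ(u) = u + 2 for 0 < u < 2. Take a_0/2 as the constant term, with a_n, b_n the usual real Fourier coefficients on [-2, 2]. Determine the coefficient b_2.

-2/pi

b_2 = 1/2 ∫_{-2}^{2} φ(u) sin(pi*u) du.
Split the integral at the breakpoints.
Integrating by parts (boundary term plus one more integral), an antiderivative of (u + 1) sin(pi*u) is -u*cos(pi*u)/pi + sin(pi*u)/pi**2 - cos(pi*u)/pi; evaluating from -2 to 0: ∫_{-2}^{0} (u + 1) sin(pi*u) du = (-1/pi) - (1/pi) = -2/pi.
Integrating by parts (boundary term plus one more integral), an antiderivative of (u + 2) sin(pi*u) is -u*cos(pi*u)/pi + sin(pi*u)/pi**2 - 2*cos(pi*u)/pi; evaluating from 0 to 2: ∫_{0}^{2} (u + 2) sin(pi*u) du = (-4/pi) - (-2/pi) = -2/pi.
Summing the pieces and multiplying by (1/2) gives b_2 = -2/pi.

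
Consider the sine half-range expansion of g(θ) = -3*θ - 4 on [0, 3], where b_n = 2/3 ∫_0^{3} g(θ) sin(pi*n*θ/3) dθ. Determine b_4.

9/(2*pi)

b_4 = 2/3 ∫_0^{3} (-3*θ - 4) sin(4*pi*θ/3) dθ.
Integrating by parts (boundary term plus one more integral), an antiderivative of (-3*θ - 4) sin(4*pi*θ/3) is 9*θ*cos(4*pi*θ/3)/(4*pi) - 27*sin(4*pi*θ/3)/(16*pi**2) + 3*cos(4*pi*θ/3)/pi; evaluating from 0 to 3: ∫_{0}^{3} (-3*θ - 4) sin(4*pi*θ/3) dθ = (39/(4*pi)) - (3/pi) = 27/(4*pi).
Hence b_4 = (2/3)·(27/(4*pi)) = 9/(2*pi).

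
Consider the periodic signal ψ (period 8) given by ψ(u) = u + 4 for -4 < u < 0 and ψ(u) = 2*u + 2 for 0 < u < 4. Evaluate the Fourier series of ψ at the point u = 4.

At u = 4 the one-sided limits are ψ(4^-) = 10 and ψ(4^+) = 0.
By Dirichlet's theorem the series converges to their average, [(10) + (0)]/2 = 5.

5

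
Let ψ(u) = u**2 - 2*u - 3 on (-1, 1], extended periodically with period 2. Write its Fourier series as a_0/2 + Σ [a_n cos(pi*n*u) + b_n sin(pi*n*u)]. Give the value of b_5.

-4/(5*pi)

b_5 = ∫_{-1}^{1} ψ(u) sin(5*pi*u) du.
Integrating by parts twice (tabular method), an antiderivative of (u**2 - 2*u - 3) sin(5*pi*u) is -u**2*cos(5*pi*u)/(5*pi) + 2*u*sin(5*pi*u)/(25*pi**2) + 2*u*cos(5*pi*u)/(5*pi) - 2*sin(5*pi*u)/(25*pi**2) + 2*cos(5*pi*u)/(125*pi**3) + 3*cos(5*pi*u)/(5*pi); evaluating from -1 to 1: ∫_{-1}^{1} (u**2 - 2*u - 3) sin(5*pi*u) du = (2*(-50*pi**2 - 1)/(125*pi**3)) - (-2/(125*pi**3)) = -4/(5*pi).
Hence b_5 = -4/(5*pi).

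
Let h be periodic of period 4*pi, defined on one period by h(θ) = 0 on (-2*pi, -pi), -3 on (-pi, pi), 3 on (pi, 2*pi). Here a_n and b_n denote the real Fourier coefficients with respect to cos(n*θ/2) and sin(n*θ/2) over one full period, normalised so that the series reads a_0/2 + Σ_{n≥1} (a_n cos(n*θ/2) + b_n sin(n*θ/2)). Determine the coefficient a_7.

a_7 = (1/(2*pi)) ∫_{-2*pi}^{2*pi} h(θ) cos(7*θ/2) dθ.
Split the integral at the breakpoints.
∫_{-2*pi}^{-pi} (0) cos(7*θ/2) dθ = 0.
Directly, an antiderivative of (-3) cos(7*θ/2) is -6*sin(7*θ/2)/7; evaluating from -pi to pi: ∫_{-pi}^{pi} (-3) cos(7*θ/2) dθ = (6/7) - (-6/7) = 12/7.
Directly, an antiderivative of (3) cos(7*θ/2) is 6*sin(7*θ/2)/7; evaluating from pi to 2*pi: ∫_{pi}^{2*pi} (3) cos(7*θ/2) dθ = (0) - (-6/7) = 6/7.
Summing the pieces and multiplying by (1/(2*pi)) gives a_7 = 9/(7*pi).

9/(7*pi)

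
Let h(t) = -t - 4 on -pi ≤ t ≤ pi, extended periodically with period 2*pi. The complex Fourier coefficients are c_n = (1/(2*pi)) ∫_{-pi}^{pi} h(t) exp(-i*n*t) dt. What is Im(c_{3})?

1/3

Since h is real-valued, Im(c_{3}) = -(1/(2*pi)) ∫_{-pi}^{pi} h(t) sin(3*t) dt = -b_{3}/2.
Integrating by parts (boundary term plus one more integral), an antiderivative of (-t - 4) sin(3*t) is t*cos(3*t)/3 - sin(3*t)/9 + 4*cos(3*t)/3; evaluating from -pi to pi: ∫_{-pi}^{pi} (-t - 4) sin(3*t) dt = (-4/3 - pi/3) - (-4/3 + pi/3) = -2*pi/3.
Hence Im(c_{3}) = (-1/(2*pi))·(-2*pi/3) = 1/3.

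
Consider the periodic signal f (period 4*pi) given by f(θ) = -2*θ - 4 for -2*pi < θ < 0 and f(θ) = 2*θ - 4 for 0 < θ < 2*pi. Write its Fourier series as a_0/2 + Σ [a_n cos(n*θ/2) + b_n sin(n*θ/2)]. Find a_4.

0

a_4 = (1/(2*pi)) ∫_{-2*pi}^{2*pi} f(θ) cos(2*θ) dθ.
f is even and cos(2*θ) is even, so the integrand is even and a_4 = 1/pi ∫_0^{2*pi} f(θ) cos(2*θ) dθ.
Integrating by parts (boundary term plus one more integral), an antiderivative of (2*θ - 4) cos(2*θ) is θ*sin(2*θ) - 2*sin(2*θ) + cos(2*θ)/2; evaluating from 0 to 2*pi: ∫_{0}^{2*pi} (2*θ - 4) cos(2*θ) dθ = (1/2) - (1/2) = 0.
Hence a_4 = (1/pi)·(0) = 0.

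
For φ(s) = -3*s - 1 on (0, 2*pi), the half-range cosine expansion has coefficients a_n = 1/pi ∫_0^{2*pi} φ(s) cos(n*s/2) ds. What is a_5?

24/(25*pi)

a_5 = 1/pi ∫_0^{2*pi} (-3*s - 1) cos(5*s/2) ds.
Integrating by parts (boundary term plus one more integral), an antiderivative of (-3*s - 1) cos(5*s/2) is -6*s*sin(5*s/2)/5 - 2*sin(5*s/2)/5 - 12*cos(5*s/2)/25; evaluating from 0 to 2*pi: ∫_{0}^{2*pi} (-3*s - 1) cos(5*s/2) ds = (12/25) - (-12/25) = 24/25.
Hence a_5 = (1/pi)·(24/25) = 24/(25*pi).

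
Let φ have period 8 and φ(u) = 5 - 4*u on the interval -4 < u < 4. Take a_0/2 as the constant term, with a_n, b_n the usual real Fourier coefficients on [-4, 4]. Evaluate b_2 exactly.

b_2 = 1/4 ∫_{-4}^{4} φ(u) sin(pi*u/2) du.
Integrating by parts (boundary term plus one more integral), an antiderivative of (5 - 4*u) sin(pi*u/2) is 8*u*cos(pi*u/2)/pi - 16*sin(pi*u/2)/pi**2 - 10*cos(pi*u/2)/pi; evaluating from -4 to 4: ∫_{-4}^{4} (5 - 4*u) sin(pi*u/2) du = (22/pi) - (-42/pi) = 64/pi.
Hence b_2 = (1/4)·(64/pi) = 16/pi.

16/pi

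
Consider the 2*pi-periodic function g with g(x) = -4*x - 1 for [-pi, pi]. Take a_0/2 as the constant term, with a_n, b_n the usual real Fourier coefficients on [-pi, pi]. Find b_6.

4/3

b_6 = 1/pi ∫_{-pi}^{pi} g(x) sin(6*x) dx.
Integrating by parts (boundary term plus one more integral), an antiderivative of (-4*x - 1) sin(6*x) is 2*x*cos(6*x)/3 - sin(6*x)/9 + cos(6*x)/6; evaluating from -pi to pi: ∫_{-pi}^{pi} (-4*x - 1) sin(6*x) dx = (1/6 + 2*pi/3) - (1/6 - 2*pi/3) = 4*pi/3.
Hence b_6 = (1/pi)·(4*pi/3) = 4/3.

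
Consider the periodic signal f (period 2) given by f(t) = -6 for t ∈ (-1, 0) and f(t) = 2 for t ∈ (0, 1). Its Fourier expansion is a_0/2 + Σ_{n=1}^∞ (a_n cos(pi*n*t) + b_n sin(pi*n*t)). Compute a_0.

-4

a_0 = ∫_{-1}^{1} f(t) dt = -4.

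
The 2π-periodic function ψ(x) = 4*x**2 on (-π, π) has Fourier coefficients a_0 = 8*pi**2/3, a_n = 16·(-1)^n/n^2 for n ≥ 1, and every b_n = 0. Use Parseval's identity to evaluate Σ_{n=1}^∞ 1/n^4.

Parseval: a_0^2/2 + Σ a_n^2 = (1/π) ∫_{-π}^{π} ψ(x)^2 dx = 32*pi**4/5.
Subtract a_0^2/2 = 32*pi**4/9: Σ a_n^2 = 128*pi**4/45.
Since a_n^2 = 256/n^4, Σ 1/n^4 = pi**4/90.

pi**4/90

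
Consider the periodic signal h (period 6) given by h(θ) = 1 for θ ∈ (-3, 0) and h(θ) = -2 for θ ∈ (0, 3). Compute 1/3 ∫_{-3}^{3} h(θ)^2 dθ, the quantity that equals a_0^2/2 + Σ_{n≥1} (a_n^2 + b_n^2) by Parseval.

1/3 ∫_{-3}^{3} h(θ)^2 dθ = 1/3 · (15) = 5.

5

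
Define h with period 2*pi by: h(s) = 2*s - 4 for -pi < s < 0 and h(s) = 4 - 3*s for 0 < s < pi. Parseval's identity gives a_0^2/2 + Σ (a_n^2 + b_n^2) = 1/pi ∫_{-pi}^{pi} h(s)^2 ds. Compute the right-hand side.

1/pi ∫_{-pi}^{pi} h(s)^2 ds = 1/pi · (pi*(-12*pi + 96 + 13*pi**2)/3) = -4*pi + 32 + 13*pi**2/3.

-4*pi + 32 + 13*pi**2/3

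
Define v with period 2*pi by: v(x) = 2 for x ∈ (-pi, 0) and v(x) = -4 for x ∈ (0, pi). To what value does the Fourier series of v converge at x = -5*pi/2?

x = -5*pi/2 differs from x = -pi/2 by -1 full period(s), and the series is 2*pi-periodic.
v is continuous at x = -pi/2 with value 2, so the series converges to 2 there.

2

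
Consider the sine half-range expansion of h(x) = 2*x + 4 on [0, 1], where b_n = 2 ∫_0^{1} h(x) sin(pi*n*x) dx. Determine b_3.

b_3 = 2 ∫_0^{1} (2*x + 4) sin(3*pi*x) dx.
Integrating by parts (boundary term plus one more integral), an antiderivative of (2*x + 4) sin(3*pi*x) is -2*x*cos(3*pi*x)/(3*pi) + 2*sin(3*pi*x)/(9*pi**2) - 4*cos(3*pi*x)/(3*pi); evaluating from 0 to 1: ∫_{0}^{1} (2*x + 4) sin(3*pi*x) dx = (2/pi) - (-4/(3*pi)) = 10/(3*pi).
Hence b_3 = 2·(10/(3*pi)) = 20/(3*pi).

20/(3*pi)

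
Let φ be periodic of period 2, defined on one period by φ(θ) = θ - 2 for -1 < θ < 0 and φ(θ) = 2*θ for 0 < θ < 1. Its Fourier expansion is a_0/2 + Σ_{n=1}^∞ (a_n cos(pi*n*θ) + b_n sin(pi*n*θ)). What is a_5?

-2/(25*pi**2)

a_5 = ∫_{-1}^{1} φ(θ) cos(5*pi*θ) dθ.
Split the integral at the breakpoints.
Integrating by parts (boundary term plus one more integral), an antiderivative of (θ - 2) cos(5*pi*θ) is θ*sin(5*pi*θ)/(5*pi) - 2*sin(5*pi*θ)/(5*pi) + cos(5*pi*θ)/(25*pi**2); evaluating from -1 to 0: ∫_{-1}^{0} (θ - 2) cos(5*pi*θ) dθ = (1/(25*pi**2)) - (-1/(25*pi**2)) = 2/(25*pi**2).
Integrating by parts (boundary term plus one more integral), an antiderivative of (2*θ) cos(5*pi*θ) is 2*θ*sin(5*pi*θ)/(5*pi) + 2*cos(5*pi*θ)/(25*pi**2); evaluating from 0 to 1: ∫_{0}^{1} (2*θ) cos(5*pi*θ) dθ = (-2/(25*pi**2)) - (2/(25*pi**2)) = -4/(25*pi**2).
Summing the pieces gives a_5 = -2/(25*pi**2).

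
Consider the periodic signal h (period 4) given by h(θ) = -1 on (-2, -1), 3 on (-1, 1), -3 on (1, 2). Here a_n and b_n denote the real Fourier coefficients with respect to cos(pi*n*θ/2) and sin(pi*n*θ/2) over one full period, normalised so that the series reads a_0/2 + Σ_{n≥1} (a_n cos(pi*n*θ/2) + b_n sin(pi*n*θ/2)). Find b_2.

2/pi

b_2 = 1/2 ∫_{-2}^{2} h(θ) sin(pi*θ) dθ.
Split the integral at the breakpoints.
Directly, an antiderivative of (-1) sin(pi*θ) is cos(pi*θ)/pi; evaluating from -2 to -1: ∫_{-2}^{-1} (-1) sin(pi*θ) dθ = (-1/pi) - (1/pi) = -2/pi.
Directly, an antiderivative of (3) sin(pi*θ) is -3*cos(pi*θ)/pi; evaluating from -1 to 1: ∫_{-1}^{1} (3) sin(pi*θ) dθ = (3/pi) - (3/pi) = 0.
Directly, an antiderivative of (-3) sin(pi*θ) is 3*cos(pi*θ)/pi; evaluating from 1 to 2: ∫_{1}^{2} (-3) sin(pi*θ) dθ = (3/pi) - (-3/pi) = 6/pi.
Summing the pieces and multiplying by (1/2) gives b_2 = 2/pi.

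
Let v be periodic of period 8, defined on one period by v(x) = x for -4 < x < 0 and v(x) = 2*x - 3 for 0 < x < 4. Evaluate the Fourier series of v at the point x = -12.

1/2

x = -12 differs from x = -4 by -1 full period(s), and the series is 8-periodic.
At x = -4 the one-sided limits are v(-4^-) = 5 and v(-4^+) = -4.
By Dirichlet's theorem the series converges to their average, [(5) + (-4)]/2 = 1/2.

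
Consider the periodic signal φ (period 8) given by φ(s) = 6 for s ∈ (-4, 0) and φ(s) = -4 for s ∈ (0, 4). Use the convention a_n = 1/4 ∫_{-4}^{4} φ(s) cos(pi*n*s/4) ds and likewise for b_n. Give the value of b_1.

-20/pi

b_1 = 1/4 ∫_{-4}^{4} φ(s) sin(pi*s/4) ds.
Split the integral at the breakpoints.
Directly, an antiderivative of (6) sin(pi*s/4) is -24*cos(pi*s/4)/pi; evaluating from -4 to 0: ∫_{-4}^{0} (6) sin(pi*s/4) ds = (-24/pi) - (24/pi) = -48/pi.
Directly, an antiderivative of (-4) sin(pi*s/4) is 16*cos(pi*s/4)/pi; evaluating from 0 to 4: ∫_{0}^{4} (-4) sin(pi*s/4) ds = (-16/pi) - (16/pi) = -32/pi.
Summing the pieces and multiplying by (1/4) gives b_1 = -20/pi.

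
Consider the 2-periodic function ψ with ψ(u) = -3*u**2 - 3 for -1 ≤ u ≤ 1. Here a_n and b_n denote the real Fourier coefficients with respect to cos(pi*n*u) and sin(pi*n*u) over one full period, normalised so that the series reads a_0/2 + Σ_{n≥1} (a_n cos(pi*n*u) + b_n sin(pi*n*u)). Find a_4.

a_4 = ∫_{-1}^{1} ψ(u) cos(4*pi*u) du.
ψ is even and cos(4*pi*u) is even, so the integrand is even and a_4 = 2 ∫_0^{1} ψ(u) cos(4*pi*u) du.
Integrating by parts twice (tabular method), an antiderivative of (-3*u**2 - 3) cos(4*pi*u) is -3*u**2*sin(4*pi*u)/(4*pi) - 3*u*cos(4*pi*u)/(8*pi**2) - 3*sin(4*pi*u)/(4*pi) + 3*sin(4*pi*u)/(32*pi**3); evaluating from 0 to 1: ∫_{0}^{1} (-3*u**2 - 3) cos(4*pi*u) du = (-3/(8*pi**2)) - (0) = -3/(8*pi**2).
Hence a_4 = 2·(-3/(8*pi**2)) = -3/(4*pi**2).

-3/(4*pi**2)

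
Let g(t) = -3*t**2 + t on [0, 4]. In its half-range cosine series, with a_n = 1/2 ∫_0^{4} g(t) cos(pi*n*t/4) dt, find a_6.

-16/(3*pi**2)

a_6 = 1/2 ∫_0^{4} (-3*t**2 + t) cos(3*pi*t/2) dt.
Integrating by parts twice (tabular method), an antiderivative of (-3*t**2 + t) cos(3*pi*t/2) is -2*t**2*sin(3*pi*t/2)/pi + 2*t*sin(3*pi*t/2)/(3*pi) - 8*t*cos(3*pi*t/2)/(3*pi**2) + 16*sin(3*pi*t/2)/(9*pi**3) + 4*cos(3*pi*t/2)/(9*pi**2); evaluating from 0 to 4: ∫_{0}^{4} (-3*t**2 + t) cos(3*pi*t/2) dt = (-92/(9*pi**2)) - (4/(9*pi**2)) = -32/(3*pi**2).
Hence a_6 = (1/2)·(-32/(3*pi**2)) = -16/(3*pi**2).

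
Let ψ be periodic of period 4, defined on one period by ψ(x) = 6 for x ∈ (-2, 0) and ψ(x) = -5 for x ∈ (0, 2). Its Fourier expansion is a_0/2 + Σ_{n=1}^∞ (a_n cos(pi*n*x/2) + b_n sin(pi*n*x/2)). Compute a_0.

1

a_0 = 1/2 ∫_{-2}^{2} ψ(x) dx = 1/2 · (2) = 1.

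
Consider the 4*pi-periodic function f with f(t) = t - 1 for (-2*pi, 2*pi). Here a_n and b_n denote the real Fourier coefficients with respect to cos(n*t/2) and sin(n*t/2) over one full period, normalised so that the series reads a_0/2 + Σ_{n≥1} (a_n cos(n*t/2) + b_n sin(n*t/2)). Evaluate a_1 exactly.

a_1 = (1/(2*pi)) ∫_{-2*pi}^{2*pi} f(t) cos(t/2) dt.
Integrating by parts (boundary term plus one more integral), an antiderivative of (t - 1) cos(t/2) is 2*t*sin(t/2) - 2*sin(t/2) + 4*cos(t/2); evaluating from -2*pi to 2*pi: ∫_{-2*pi}^{2*pi} (t - 1) cos(t/2) dt = (-4) - (-4) = 0.
Hence a_1 = (1/(2*pi))·(0) = 0.

0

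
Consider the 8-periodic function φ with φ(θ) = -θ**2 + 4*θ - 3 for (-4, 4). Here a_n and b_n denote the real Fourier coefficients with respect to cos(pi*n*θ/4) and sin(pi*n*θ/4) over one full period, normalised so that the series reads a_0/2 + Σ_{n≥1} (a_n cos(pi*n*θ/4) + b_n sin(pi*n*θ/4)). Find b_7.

b_7 = 1/4 ∫_{-4}^{4} φ(θ) sin(7*pi*θ/4) dθ.
Integrating by parts twice (tabular method), an antiderivative of (-θ**2 + 4*θ - 3) sin(7*pi*θ/4) is 4*θ**2*cos(7*pi*θ/4)/(7*pi) - 32*θ*sin(7*pi*θ/4)/(49*pi**2) - 16*θ*cos(7*pi*θ/4)/(7*pi) + 64*sin(7*pi*θ/4)/(49*pi**2) - 128*cos(7*pi*θ/4)/(343*pi**3) + 12*cos(7*pi*θ/4)/(7*pi); evaluating from -4 to 4: ∫_{-4}^{4} (-θ**2 + 4*θ - 3) sin(7*pi*θ/4) dθ = (4*(32 - 147*pi**2)/(343*pi**3)) - (-20/pi + 128/(343*pi**3)) = 128/(7*pi).
Hence b_7 = (1/4)·(128/(7*pi)) = 32/(7*pi).

32/(7*pi)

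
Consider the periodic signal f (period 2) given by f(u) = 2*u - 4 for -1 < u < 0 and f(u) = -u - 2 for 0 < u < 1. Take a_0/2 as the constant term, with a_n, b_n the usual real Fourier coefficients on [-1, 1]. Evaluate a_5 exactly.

a_5 = ∫_{-1}^{1} f(u) cos(5*pi*u) du.
Split the integral at the breakpoints.
Integrating by parts (boundary term plus one more integral), an antiderivative of (2*u - 4) cos(5*pi*u) is 2*u*sin(5*pi*u)/(5*pi) - 4*sin(5*pi*u)/(5*pi) + 2*cos(5*pi*u)/(25*pi**2); evaluating from -1 to 0: ∫_{-1}^{0} (2*u - 4) cos(5*pi*u) du = (2/(25*pi**2)) - (-2/(25*pi**2)) = 4/(25*pi**2).
Integrating by parts (boundary term plus one more integral), an antiderivative of (-u - 2) cos(5*pi*u) is -u*sin(5*pi*u)/(5*pi) - 2*sin(5*pi*u)/(5*pi) - cos(5*pi*u)/(25*pi**2); evaluating from 0 to 1: ∫_{0}^{1} (-u - 2) cos(5*pi*u) du = (1/(25*pi**2)) - (-1/(25*pi**2)) = 2/(25*pi**2).
Summing the pieces gives a_5 = 6/(25*pi**2).

6/(25*pi**2)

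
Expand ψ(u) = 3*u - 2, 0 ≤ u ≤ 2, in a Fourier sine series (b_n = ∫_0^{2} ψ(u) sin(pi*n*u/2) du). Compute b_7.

b_7 = ∫_0^{2} (3*u - 2) sin(7*pi*u/2) du.
Integrating by parts (boundary term plus one more integral), an antiderivative of (3*u - 2) sin(7*pi*u/2) is -6*u*cos(7*pi*u/2)/(7*pi) + 12*sin(7*pi*u/2)/(49*pi**2) + 4*cos(7*pi*u/2)/(7*pi); evaluating from 0 to 2: ∫_{0}^{2} (3*u - 2) sin(7*pi*u/2) du = (8/(7*pi)) - (4/(7*pi)) = 4/(7*pi).
Hence b_7 = 4/(7*pi).

4/(7*pi)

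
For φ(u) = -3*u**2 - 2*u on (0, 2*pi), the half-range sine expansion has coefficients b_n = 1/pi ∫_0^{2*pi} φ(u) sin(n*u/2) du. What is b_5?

b_5 = 1/pi ∫_0^{2*pi} (-3*u**2 - 2*u) sin(5*u/2) du.
Integrating by parts twice (tabular method), an antiderivative of (-3*u**2 - 2*u) sin(5*u/2) is 6*u**2*cos(5*u/2)/5 - 24*u*sin(5*u/2)/25 + 4*u*cos(5*u/2)/5 - 8*sin(5*u/2)/25 - 48*cos(5*u/2)/125; evaluating from 0 to 2*pi: ∫_{0}^{2*pi} (-3*u**2 - 2*u) sin(5*u/2) du = (-24*pi**2/5 - 8*pi/5 + 48/125) - (-48/125) = -24*pi**2/5 - 8*pi/5 + 96/125.
Hence b_5 = (1/pi)·(-24*pi**2/5 - 8*pi/5 + 96/125) = 8*(-75*pi**2 - 25*pi + 12)/(125*pi).

8*(-75*pi**2 - 25*pi + 12)/(125*pi)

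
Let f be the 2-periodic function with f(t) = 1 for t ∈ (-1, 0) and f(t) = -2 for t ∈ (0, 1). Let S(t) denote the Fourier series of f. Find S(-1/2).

1

f is continuous at t = -1/2 with value 1, so the series converges to 1 there.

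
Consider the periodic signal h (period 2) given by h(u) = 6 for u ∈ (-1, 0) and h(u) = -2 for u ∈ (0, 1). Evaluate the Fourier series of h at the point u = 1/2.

h is continuous at u = 1/2 with value -2, so the series converges to -2 there.

-2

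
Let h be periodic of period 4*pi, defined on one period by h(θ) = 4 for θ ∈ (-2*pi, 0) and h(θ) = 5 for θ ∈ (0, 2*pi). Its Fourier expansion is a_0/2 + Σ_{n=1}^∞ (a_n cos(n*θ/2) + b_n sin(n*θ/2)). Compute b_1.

b_1 = (1/(2*pi)) ∫_{-2*pi}^{2*pi} h(θ) sin(θ/2) dθ.
Split the integral at the breakpoints.
Directly, an antiderivative of (4) sin(θ/2) is -8*cos(θ/2); evaluating from -2*pi to 0: ∫_{-2*pi}^{0} (4) sin(θ/2) dθ = (-8) - (8) = -16.
Directly, an antiderivative of (5) sin(θ/2) is -10*cos(θ/2); evaluating from 0 to 2*pi: ∫_{0}^{2*pi} (5) sin(θ/2) dθ = (10) - (-10) = 20.
Summing the pieces and multiplying by (1/(2*pi)) gives b_1 = 2/pi.

2/pi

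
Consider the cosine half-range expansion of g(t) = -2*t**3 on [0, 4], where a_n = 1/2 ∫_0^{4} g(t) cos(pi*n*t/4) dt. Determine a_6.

-64/(3*pi**2)

a_6 = 1/2 ∫_0^{4} (-2*t**3) cos(3*pi*t/2) dt.
Integrating by parts three times (tabular method), an antiderivative of (-2*t**3) cos(3*pi*t/2) is -4*t**3*sin(3*pi*t/2)/(3*pi) - 8*t**2*cos(3*pi*t/2)/(3*pi**2) + 32*t*sin(3*pi*t/2)/(9*pi**3) + 64*cos(3*pi*t/2)/(27*pi**4); evaluating from 0 to 4: ∫_{0}^{4} (-2*t**3) cos(3*pi*t/2) dt = (64*(1 - 18*pi**2)/(27*pi**4)) - (64/(27*pi**4)) = -128/(3*pi**2).
Hence a_6 = (1/2)·(-128/(3*pi**2)) = -64/(3*pi**2).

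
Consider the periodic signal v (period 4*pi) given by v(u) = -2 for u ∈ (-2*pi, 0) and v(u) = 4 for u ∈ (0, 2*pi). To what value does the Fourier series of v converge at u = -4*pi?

u = -4*pi differs from u = 0 by -1 full period(s), and the series is 4*pi-periodic.
At u = 0 the one-sided limits are v(0^-) = -2 and v(0^+) = 4.
By Dirichlet's theorem the series converges to their average, [(-2) + (4)]/2 = 1.

1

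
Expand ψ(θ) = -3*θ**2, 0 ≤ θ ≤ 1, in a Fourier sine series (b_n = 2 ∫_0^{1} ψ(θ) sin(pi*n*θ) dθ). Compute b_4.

b_4 = 2 ∫_0^{1} (-3*θ**2) sin(4*pi*θ) dθ.
Integrating by parts twice (tabular method), an antiderivative of (-3*θ**2) sin(4*pi*θ) is 3*θ**2*cos(4*pi*θ)/(4*pi) - 3*θ*sin(4*pi*θ)/(8*pi**2) - 3*cos(4*pi*θ)/(32*pi**3); evaluating from 0 to 1: ∫_{0}^{1} (-3*θ**2) sin(4*pi*θ) dθ = (3*(-1 + 8*pi**2)/(32*pi**3)) - (-3/(32*pi**3)) = 3/(4*pi).
Hence b_4 = 2·(3/(4*pi)) = 3/(2*pi).

3/(2*pi)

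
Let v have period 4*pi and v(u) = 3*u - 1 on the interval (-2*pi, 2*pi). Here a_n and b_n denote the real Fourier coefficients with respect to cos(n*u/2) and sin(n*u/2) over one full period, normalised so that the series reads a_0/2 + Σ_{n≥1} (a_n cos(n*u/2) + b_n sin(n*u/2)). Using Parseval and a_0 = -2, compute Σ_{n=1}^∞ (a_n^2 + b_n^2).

Parseval: a_0^2/2 + Σ_{n≥1} (a_n^2+b_n^2) = (1/(2*pi)) ∫_{-2*pi}^{2*pi} v(u)^2 du = 2 + 24*pi**2.
Subtract a_0^2/2 = 2: Σ (a_n^2+b_n^2) = 24*pi**2.

24*pi**2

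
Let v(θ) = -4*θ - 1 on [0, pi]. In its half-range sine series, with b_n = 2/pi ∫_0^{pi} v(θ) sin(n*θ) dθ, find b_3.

b_3 = 2/pi ∫_0^{pi} (-4*θ - 1) sin(3*θ) dθ.
Integrating by parts (boundary term plus one more integral), an antiderivative of (-4*θ - 1) sin(3*θ) is 4*θ*cos(3*θ)/3 - 4*sin(3*θ)/9 + cos(3*θ)/3; evaluating from 0 to pi: ∫_{0}^{pi} (-4*θ - 1) sin(3*θ) dθ = (-4*pi/3 - 1/3) - (1/3) = -4*pi/3 - 2/3.
Hence b_3 = (2/pi)·(-4*pi/3 - 2/3) = 4*(-2*pi - 1)/(3*pi).

4*(-2*pi - 1)/(3*pi)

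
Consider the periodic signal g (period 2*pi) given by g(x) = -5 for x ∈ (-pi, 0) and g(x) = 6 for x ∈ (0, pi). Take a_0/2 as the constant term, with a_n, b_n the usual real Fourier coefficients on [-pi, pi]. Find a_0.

a_0 = 1/pi ∫_{-pi}^{pi} g(x) dx = 1/pi · (pi) = 1.

1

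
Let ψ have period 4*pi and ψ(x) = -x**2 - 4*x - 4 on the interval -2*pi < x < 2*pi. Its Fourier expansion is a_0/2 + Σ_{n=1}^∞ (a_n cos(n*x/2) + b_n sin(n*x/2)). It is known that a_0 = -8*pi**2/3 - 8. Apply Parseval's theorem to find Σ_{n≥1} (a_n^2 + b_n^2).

128*pi**2*(pi**2 + 15)/45

Parseval: a_0^2/2 + Σ_{n≥1} (a_n^2+b_n^2) = (1/(2*pi)) ∫_{-2*pi}^{2*pi} ψ(x)^2 dx = 32 + 32*pi**4/5 + 64*pi**2.
Subtract a_0^2/2 = 32*(3 + pi**2)**2/9: Σ (a_n^2+b_n^2) = 128*pi**2*(pi**2 + 15)/45.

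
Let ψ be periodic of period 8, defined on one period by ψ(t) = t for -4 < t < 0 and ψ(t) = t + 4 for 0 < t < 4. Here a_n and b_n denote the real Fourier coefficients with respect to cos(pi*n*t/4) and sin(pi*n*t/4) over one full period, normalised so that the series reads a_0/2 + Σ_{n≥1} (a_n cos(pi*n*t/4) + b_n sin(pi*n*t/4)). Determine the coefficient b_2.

-4/pi

b_2 = 1/4 ∫_{-4}^{4} ψ(t) sin(pi*t/2) dt.
Split the integral at the breakpoints.
Integrating by parts (boundary term plus one more integral), an antiderivative of (t) sin(pi*t/2) is -2*t*cos(pi*t/2)/pi + 4*sin(pi*t/2)/pi**2; evaluating from -4 to 0: ∫_{-4}^{0} (t) sin(pi*t/2) dt = (0) - (8/pi) = -8/pi.
Integrating by parts (boundary term plus one more integral), an antiderivative of (t + 4) sin(pi*t/2) is -2*t*cos(pi*t/2)/pi + 4*sin(pi*t/2)/pi**2 - 8*cos(pi*t/2)/pi; evaluating from 0 to 4: ∫_{0}^{4} (t + 4) sin(pi*t/2) dt = (-16/pi) - (-8/pi) = -8/pi.
Summing the pieces and multiplying by (1/4) gives b_2 = -4/pi.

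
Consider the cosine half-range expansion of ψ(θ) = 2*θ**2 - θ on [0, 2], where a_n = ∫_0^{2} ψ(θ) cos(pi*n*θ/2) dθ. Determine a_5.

-24/(25*pi**2)

a_5 = ∫_0^{2} (2*θ**2 - θ) cos(5*pi*θ/2) dθ.
Integrating by parts twice (tabular method), an antiderivative of (2*θ**2 - θ) cos(5*pi*θ/2) is 4*θ**2*sin(5*pi*θ/2)/(5*pi) - 2*θ*sin(5*pi*θ/2)/(5*pi) + 16*θ*cos(5*pi*θ/2)/(25*pi**2) - 32*sin(5*pi*θ/2)/(125*pi**3) - 4*cos(5*pi*θ/2)/(25*pi**2); evaluating from 0 to 2: ∫_{0}^{2} (2*θ**2 - θ) cos(5*pi*θ/2) dθ = (-28/(25*pi**2)) - (-4/(25*pi**2)) = -24/(25*pi**2).
Hence a_5 = -24/(25*pi**2).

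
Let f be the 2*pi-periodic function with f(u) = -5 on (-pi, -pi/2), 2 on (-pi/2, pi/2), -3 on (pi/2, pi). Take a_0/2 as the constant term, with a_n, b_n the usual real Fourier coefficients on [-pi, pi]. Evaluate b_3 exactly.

2/(3*pi)

b_3 = 1/pi ∫_{-pi}^{pi} f(u) sin(3*u) du.
Split the integral at the breakpoints.
Directly, an antiderivative of (-5) sin(3*u) is 5*cos(3*u)/3; evaluating from -pi to -pi/2: ∫_{-pi}^{-pi/2} (-5) sin(3*u) du = (0) - (-5/3) = 5/3.
Directly, an antiderivative of (2) sin(3*u) is -2*cos(3*u)/3; evaluating from -pi/2 to pi/2: ∫_{-pi/2}^{pi/2} (2) sin(3*u) du = (0) - (0) = 0.
Directly, an antiderivative of (-3) sin(3*u) is cos(3*u); evaluating from pi/2 to pi: ∫_{pi/2}^{pi} (-3) sin(3*u) du = (-1) - (0) = -1.
Summing the pieces and multiplying by (1/pi) gives b_3 = 2/(3*pi).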